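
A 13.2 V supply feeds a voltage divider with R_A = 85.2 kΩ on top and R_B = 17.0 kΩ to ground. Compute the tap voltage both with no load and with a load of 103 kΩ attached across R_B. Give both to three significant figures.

Open-circuit: V = 13.2 × 17.0/(85.2 + 17.0) = 2.20 V.
With the load, R_B becomes R_B‖R_L = 14.59 kΩ, so V = 13.2 × 14.59/99.79 = 1.93 V.

Unloaded: 2.20 V; loaded: 1.93 V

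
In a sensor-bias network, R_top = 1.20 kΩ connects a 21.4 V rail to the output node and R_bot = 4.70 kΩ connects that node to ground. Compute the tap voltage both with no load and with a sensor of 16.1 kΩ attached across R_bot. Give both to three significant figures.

Open-circuit: V = 21.4 × 4.70/(1.20 + 4.70) = 17.0 V.
With the load, R_bot becomes R_bot‖R_L = 3.638 kΩ, so V = 21.4 × 3.638/4.838 = 16.1 V.

Unloaded: 17.0 V; loaded: 16.1 V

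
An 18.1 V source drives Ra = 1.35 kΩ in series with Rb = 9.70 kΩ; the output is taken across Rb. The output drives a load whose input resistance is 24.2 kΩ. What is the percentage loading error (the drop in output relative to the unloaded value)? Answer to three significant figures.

4.67 %

The divider's output (Thévenin) resistance is Ra‖Rb = 1.185 kΩ.
Fractional drop under load = R_th/(R_th + R_L) = 1.185 / (1.185 + 24.2) = 0.04668.
So the output falls by 4.67 %.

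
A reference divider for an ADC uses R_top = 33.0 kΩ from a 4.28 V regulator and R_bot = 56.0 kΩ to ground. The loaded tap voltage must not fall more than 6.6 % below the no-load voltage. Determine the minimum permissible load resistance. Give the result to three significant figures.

Output resistance R_th = R_top‖R_bot = (33.0 × 56.0)/89.00 = 20.76 kΩ.
The fractional drop is R_th/(R_th + R_L); requiring this ≤ 0.0660 gives R_L ≥ R_th(1/0.0660 − 1) = 20.76 × 14.15 = 294 kΩ.

R_L(min) ≈ 294 kΩ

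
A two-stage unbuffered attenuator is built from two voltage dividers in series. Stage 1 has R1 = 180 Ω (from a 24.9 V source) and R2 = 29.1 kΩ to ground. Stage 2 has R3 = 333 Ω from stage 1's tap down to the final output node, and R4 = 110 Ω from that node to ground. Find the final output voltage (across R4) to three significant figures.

V_out ≈ 4.38 V

Stage 2 presents R3+R4 = 443.0 Ω as a load on stage 1's tap.
Stage 1's lower leg becomes R2‖(R3+R4) = 436.4 Ω, so V_mid = 24.9 × 436.4/616.4 = 17.63 V.
Stage 2 is itself unloaded: V_out = V_mid × R4/(R3+R4) = 17.63 × 110/443.0 = 4.38 V.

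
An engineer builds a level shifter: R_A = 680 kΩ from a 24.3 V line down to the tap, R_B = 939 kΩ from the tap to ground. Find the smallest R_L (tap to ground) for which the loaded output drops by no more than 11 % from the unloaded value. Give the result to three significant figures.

R_L(min) ≈ 3.19 MΩ

Output resistance R_th = R_A‖R_B = (680 × 939)/1619 = 394.4 kΩ.
The fractional drop is R_th/(R_th + R_L); requiring this ≤ 0.110 gives R_L ≥ R_th(1/0.110 − 1) = 394.4 × 8.091 = 3.19 MΩ.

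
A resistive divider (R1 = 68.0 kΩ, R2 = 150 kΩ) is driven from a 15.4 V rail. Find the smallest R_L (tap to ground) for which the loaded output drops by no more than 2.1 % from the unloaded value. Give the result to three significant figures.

Output resistance R_th = R1‖R2 = (68.0 × 150)/218.0 = 46.79 kΩ.
The fractional drop is R_th/(R_th + R_L); requiring this ≤ 0.0210 gives R_L ≥ R_th(1/0.0210 − 1) = 46.79 × 46.62 = 2.18 MΩ.

R_L(min) ≈ 2.18 MΩ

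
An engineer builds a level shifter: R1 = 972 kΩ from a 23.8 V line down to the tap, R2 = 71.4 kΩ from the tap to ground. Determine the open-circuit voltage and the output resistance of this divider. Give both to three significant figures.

V_th is the open-circuit tap voltage: 23.8 × 71.4/(972 + 71.4) = 1.63 V.
With the supply zeroed, R1 and R2 appear in parallel from the tap: R_th = R1‖R2 = (972 × 71.4)/1043 = 66.5 kΩ.

V_th = 1.63 V, R_th = 66.5 kΩ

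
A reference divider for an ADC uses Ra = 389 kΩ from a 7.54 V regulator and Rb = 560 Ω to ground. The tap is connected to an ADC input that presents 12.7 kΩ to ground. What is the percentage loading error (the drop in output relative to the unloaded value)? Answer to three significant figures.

The divider's output (Thévenin) resistance is Ra‖Rb = 559.2 Ω.
Fractional drop under load = R_th/(R_th + R_L) = 559.2 / (559.2 + 12700) = 0.04217.
So the output falls by 4.22 %.

4.22 %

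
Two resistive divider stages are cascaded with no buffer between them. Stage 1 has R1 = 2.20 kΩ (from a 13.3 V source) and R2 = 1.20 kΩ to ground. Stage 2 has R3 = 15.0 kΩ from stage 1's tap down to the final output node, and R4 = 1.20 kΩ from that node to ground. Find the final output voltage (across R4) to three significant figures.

V_out ≈ 0.332 V

Stage 2 presents R3+R4 = 16.20 kΩ as a load on stage 1's tap.
Stage 1's lower leg becomes R2‖(R3+R4) = 1.117 kΩ, so V_mid = 13.3 × 1.117/3.317 = 4.479 V.
Stage 2 is itself unloaded: V_out = V_mid × R4/(R3+R4) = 4.479 × 1.20/16.20 = 0.332 V.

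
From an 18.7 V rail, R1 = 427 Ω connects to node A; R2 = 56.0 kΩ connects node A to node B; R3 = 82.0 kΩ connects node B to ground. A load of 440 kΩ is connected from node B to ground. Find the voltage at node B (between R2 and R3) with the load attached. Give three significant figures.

At node B, R3 is in parallel with the load: R3‖R_L = 69120 Ω.
Below node A the resistance is R2 + (R3‖R_L) = 125100 Ω, so V_A = 18.7 × 125100/125500 = 18.64 V.
Then V_B = V_A × (R3‖R_L)/(R2 + R3‖R_L) = 18.64 × 69120/125100 = 10.3 V.

V ≈ 10.3 V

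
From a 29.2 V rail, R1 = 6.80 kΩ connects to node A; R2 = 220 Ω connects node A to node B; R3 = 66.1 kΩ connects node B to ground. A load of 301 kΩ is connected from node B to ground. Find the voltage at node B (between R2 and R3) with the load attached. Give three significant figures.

At node B, R3 is in parallel with the load: R3‖R_L = 54200 Ω.
Below node A the resistance is R2 + (R3‖R_L) = 54420 Ω, so V_A = 29.2 × 54420/61220 = 25.96 V.
Then V_B = V_A × (R3‖R_L)/(R2 + R3‖R_L) = 25.96 × 54200/54420 = 25.9 V.

V ≈ 25.9 V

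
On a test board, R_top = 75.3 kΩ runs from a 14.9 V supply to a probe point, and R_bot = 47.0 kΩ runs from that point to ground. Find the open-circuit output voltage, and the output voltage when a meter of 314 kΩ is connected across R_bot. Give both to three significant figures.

Unloaded: 5.73 V; loaded: 5.24 V

Open-circuit: V = 14.9 × 47.0/(75.3 + 47.0) = 5.73 V.
With the load, R_bot becomes R_bot‖R_L = 40.88 kΩ, so V = 14.9 × 40.88/116.2 = 5.24 V.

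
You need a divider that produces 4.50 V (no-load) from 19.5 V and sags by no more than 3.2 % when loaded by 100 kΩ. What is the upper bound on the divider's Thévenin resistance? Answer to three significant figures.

R_th ≤ 3.31 kΩ

Loading drop = R_th/(R_th + R_L) ≤ 0.0320, so R_th ≤ R_L · ε/(1−ε) = 100 kΩ × 0.0320/0.9680 = 3.31 kΩ.
(Any R1, R2 with R2/(R1+R2) = 0.231 and R1‖R2 ≤ 3.31 kΩ will meet the spec.)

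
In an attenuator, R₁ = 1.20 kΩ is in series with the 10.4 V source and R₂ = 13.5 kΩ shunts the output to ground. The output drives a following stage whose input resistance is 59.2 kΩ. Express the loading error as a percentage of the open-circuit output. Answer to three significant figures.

The divider's output (Thévenin) resistance is R₁‖R₂ = 1.102 kΩ.
Fractional drop under load = R_th/(R_th + R_L) = 1.102 / (1.102 + 59.2) = 0.01828.
So the output falls by 1.83 %.

1.83 %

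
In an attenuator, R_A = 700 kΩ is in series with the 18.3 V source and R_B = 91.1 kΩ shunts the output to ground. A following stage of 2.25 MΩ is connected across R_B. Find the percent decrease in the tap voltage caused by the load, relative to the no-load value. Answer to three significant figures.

3.46 %

The divider's output (Thévenin) resistance is R_A‖R_B = 80.61 kΩ.
Fractional drop under load = R_th/(R_th + R_L) = 80.61 / (80.61 + 2250) = 0.03459.
So the output falls by 3.46 %.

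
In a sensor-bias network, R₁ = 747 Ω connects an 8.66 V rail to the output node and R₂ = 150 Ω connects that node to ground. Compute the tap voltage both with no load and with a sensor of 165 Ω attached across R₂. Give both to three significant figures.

Unloaded: 1.45 V; loaded: 0.824 V

Open-circuit: V = 8.66 × 150/(747 + 150) = 1.45 V.
With the load, R₂ becomes R₂‖R_L = 78.57 Ω, so V = 8.66 × 78.57/825.6 = 0.824 V.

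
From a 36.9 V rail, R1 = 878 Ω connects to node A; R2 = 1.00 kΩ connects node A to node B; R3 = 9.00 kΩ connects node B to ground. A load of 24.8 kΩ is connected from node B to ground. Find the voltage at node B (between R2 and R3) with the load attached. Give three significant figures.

At node B, R3 is in parallel with the load: R3‖R_L = 6604 Ω.
Below node A the resistance is R2 + (R3‖R_L) = 7604 Ω, so V_A = 36.9 × 7604/8482 = 33.08 V.
Then V_B = V_A × (R3‖R_L)/(R2 + R3‖R_L) = 33.08 × 6604/7604 = 28.7 V.

V ≈ 28.7 V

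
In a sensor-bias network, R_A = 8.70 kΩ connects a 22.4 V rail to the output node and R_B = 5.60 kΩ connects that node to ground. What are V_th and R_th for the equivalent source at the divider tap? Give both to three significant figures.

V_th is the open-circuit tap voltage: 22.4 × 5.60/(8.70 + 5.60) = 8.77 V.
With the supply zeroed, R_A and R_B appear in parallel from the tap: R_th = R_A‖R_B = (8.70 × 5.60)/14.30 = 3.41 kΩ.

V_th = 8.77 V, R_th = 3.41 kΩ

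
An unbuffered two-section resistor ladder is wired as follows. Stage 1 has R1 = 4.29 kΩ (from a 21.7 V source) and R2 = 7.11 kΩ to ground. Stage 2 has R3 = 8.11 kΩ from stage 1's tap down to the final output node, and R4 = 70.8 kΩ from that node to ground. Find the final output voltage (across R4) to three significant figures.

V_out ≈ 11.7 V

Stage 2 presents R3+R4 = 78.91 kΩ as a load on stage 1's tap.
Stage 1's lower leg becomes R2‖(R3+R4) = 6.522 kΩ, so V_mid = 21.7 × 6.522/10.81 = 13.09 V.
Stage 2 is itself unloaded: V_out = V_mid × R4/(R3+R4) = 13.09 × 70.8/78.91 = 11.7 V.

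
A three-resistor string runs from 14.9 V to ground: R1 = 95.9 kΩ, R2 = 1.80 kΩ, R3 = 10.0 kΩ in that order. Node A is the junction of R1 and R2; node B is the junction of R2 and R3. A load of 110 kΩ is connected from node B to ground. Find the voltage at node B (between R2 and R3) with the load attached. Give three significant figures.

At node B, R3 is in parallel with the load: R3‖R_L = 9.167 kΩ.
Below node A the resistance is R2 + (R3‖R_L) = 10.97 kΩ, so V_A = 14.9 × 10.97/106.9 = 1.529 V.
Then V_B = V_A × (R3‖R_L)/(R2 + R3‖R_L) = 1.529 × 9.167/10.97 = 1.28 V.

V ≈ 1.28 V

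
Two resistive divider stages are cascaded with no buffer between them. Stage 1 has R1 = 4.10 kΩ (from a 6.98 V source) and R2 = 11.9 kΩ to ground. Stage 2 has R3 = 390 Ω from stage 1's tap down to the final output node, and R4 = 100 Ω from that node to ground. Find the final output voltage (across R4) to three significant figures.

V_out ≈ 0.147 V

Stage 2 presents R3+R4 = 490.0 Ω as a load on stage 1's tap.
Stage 1's lower leg becomes R2‖(R3+R4) = 470.6 Ω, so V_mid = 6.98 × 470.6/4571 = 0.7187 V.
Stage 2 is itself unloaded: V_out = V_mid × R4/(R3+R4) = 0.7187 × 100/490.0 = 0.147 V.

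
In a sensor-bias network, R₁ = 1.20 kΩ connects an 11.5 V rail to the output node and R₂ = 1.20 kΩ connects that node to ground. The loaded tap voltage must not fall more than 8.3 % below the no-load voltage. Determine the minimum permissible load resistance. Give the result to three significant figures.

R_L(min) ≈ 6.63 kΩ

Output resistance R_th = R₁‖R₂ = (1200 × 1200)/2400 = 600.0 Ω.
The fractional drop is R_th/(R_th + R_L); requiring this ≤ 0.0830 gives R_L ≥ R_th(1/0.0830 − 1) = 600.0 × 11.05 = 6.63 kΩ.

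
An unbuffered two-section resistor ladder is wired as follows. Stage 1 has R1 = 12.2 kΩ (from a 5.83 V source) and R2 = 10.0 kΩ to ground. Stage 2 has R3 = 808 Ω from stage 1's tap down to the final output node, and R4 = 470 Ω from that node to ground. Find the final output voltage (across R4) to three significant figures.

Stage 2 presents R3+R4 = 1278 Ω as a load on stage 1's tap.
Stage 1's lower leg becomes R2‖(R3+R4) = 1133 Ω, so V_mid = 5.83 × 1133/13330 = 0.4955 V.
Stage 2 is itself unloaded: V_out = V_mid × R4/(R3+R4) = 0.4955 × 470/1278 = 0.182 V.

V_out ≈ 0.182 V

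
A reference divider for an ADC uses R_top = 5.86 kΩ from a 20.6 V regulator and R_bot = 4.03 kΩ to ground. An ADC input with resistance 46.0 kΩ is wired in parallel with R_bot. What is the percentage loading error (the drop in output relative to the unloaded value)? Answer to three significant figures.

The divider's output (Thévenin) resistance is R_top‖R_bot = 2.388 kΩ.
Fractional drop under load = R_th/(R_th + R_L) = 2.388 / (2.388 + 46.0) = 0.04935.
So the output falls by 4.93 %.

4.93 %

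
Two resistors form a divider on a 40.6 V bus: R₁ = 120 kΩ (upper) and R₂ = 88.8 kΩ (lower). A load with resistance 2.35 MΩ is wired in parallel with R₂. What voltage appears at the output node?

The load sits in parallel with R₂: R₂‖R_L = (88.8 × 2350) / (88.8 + 2350) = 85.57 kΩ.
V_out = 40.6 × 85.57 / (120 + 85.57) = 40.6 × 85.57/205.6 = 16.9 V.

V_out ≈ 16.9 V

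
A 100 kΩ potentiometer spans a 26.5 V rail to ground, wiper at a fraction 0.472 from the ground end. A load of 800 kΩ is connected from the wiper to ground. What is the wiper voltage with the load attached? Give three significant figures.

V ≈ 12.1 V

The wiper splits the pot into (1−α)R = 52.80 kΩ above and αR = 47.20 kΩ below.
Lower section ‖ load = 44.57 kΩ.
V_wiper = 26.5 × 44.57/(52.80 + 44.57) = 12.1 V.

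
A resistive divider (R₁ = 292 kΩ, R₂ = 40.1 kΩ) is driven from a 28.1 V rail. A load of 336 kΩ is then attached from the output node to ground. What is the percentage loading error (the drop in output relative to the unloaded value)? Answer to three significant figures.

9.50 %

The divider's output (Thévenin) resistance is R₁‖R₂ = 35.26 kΩ.
Fractional drop under load = R_th/(R_th + R_L) = 35.26 / (35.26 + 336) = 0.09497.
So the output falls by 9.50 %.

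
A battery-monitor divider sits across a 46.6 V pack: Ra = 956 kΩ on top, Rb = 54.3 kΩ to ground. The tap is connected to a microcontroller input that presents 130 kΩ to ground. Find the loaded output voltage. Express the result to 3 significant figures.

V_out ≈ 1.80 V

The load sits in parallel with Rb: Rb‖R_L = (54.3 × 130) / (54.3 + 130) = 38.30 kΩ.
V_out = 46.6 × 38.30 / (956 + 38.30) = 46.6 × 38.30/994.3 = 1.80 V.
(Unloaded it would have been 2.50 V.)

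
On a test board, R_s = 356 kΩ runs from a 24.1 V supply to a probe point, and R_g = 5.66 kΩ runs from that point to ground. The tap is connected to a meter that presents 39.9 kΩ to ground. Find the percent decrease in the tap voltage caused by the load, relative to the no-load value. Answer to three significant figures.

12.3 %

Unloaded V = 24.1 × 5.66/361.7 = 0.37717 V.
Loaded: R_g‖R_L = 4.957 kΩ, giving V = 24.1 × 4.957/361.0 = 0.33095 V.
Drop = (0.37717 − 0.33095) / 0.37717 = 12.3 %.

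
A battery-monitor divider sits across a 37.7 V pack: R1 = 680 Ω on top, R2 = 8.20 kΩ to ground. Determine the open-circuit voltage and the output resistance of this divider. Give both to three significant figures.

V_th is the open-circuit tap voltage: 37.7 × 8200/(680 + 8200) = 34.8 V.
With the supply zeroed, R1 and R2 appear in parallel from the tap: R_th = R1‖R2 = (680 × 8200)/8880 = 628 Ω.

V_th = 34.8 V, R_th = 628 Ω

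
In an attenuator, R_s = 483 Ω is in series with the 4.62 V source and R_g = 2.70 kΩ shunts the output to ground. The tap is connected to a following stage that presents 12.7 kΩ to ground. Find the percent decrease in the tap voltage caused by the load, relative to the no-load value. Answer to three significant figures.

The divider's output (Thévenin) resistance is R_s‖R_g = 409.7 Ω.
Fractional drop under load = R_th/(R_th + R_L) = 409.7 / (409.7 + 12700) = 0.03125.
So the output falls by 3.13 %.

3.13 %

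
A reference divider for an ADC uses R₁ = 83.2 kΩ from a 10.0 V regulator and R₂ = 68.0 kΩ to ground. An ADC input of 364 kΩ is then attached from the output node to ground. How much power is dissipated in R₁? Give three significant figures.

P ≈ 0.421 mW

Total resistance from the source is R₁ + (R₂‖R_L) = 140.5 kΩ, so I = 10.0/140.5 kΩ = 0.07118 mA.
P = I²·R₁ = (0.07118 mA)² × 83.2 kΩ = 0.421 mW.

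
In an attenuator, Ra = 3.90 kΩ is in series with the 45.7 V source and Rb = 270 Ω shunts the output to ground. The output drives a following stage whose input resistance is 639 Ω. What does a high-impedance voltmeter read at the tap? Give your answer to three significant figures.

The load sits in parallel with Rb: Rb‖R_L = (270 × 639) / (270 + 639) = 189.8 Ω.
V_out = 45.7 × 189.8 / (3900 + 189.8) = 45.7 × 189.8/4090 = 2.12 V.

V_out ≈ 2.12 V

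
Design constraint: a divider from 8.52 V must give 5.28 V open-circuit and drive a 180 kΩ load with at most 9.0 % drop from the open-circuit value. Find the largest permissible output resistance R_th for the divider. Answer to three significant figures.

R_th ≤ 17.8 kΩ

Loading drop = R_th/(R_th + R_L) ≤ 0.0900, so R_th ≤ R_L · ε/(1−ε) = 180 kΩ × 0.0900/0.9100 = 17.8 kΩ.
(Any R1, R2 with R2/(R1+R2) = 0.620 and R1‖R2 ≤ 17.8 kΩ will meet the spec.)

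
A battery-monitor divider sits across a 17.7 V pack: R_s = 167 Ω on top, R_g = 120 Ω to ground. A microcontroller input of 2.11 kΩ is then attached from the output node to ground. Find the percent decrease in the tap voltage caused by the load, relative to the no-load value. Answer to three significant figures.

3.20 %

The divider's output (Thévenin) resistance is R_s‖R_g = 69.83 Ω.
Fractional drop under load = R_th/(R_th + R_L) = 69.83 / (69.83 + 2110) = 0.03203.
So the output falls by 3.20 %.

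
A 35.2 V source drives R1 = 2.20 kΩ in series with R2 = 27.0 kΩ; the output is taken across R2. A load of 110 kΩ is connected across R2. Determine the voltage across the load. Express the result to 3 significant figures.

The load sits in parallel with R2: R2‖R_L = (27.0 × 110) / (27.0 + 110) = 21.68 kΩ.
V_out = 35.2 × 21.68 / (2.20 + 21.68) = 35.2 × 21.68/23.88 = 32.0 V.

V_out ≈ 32.0 V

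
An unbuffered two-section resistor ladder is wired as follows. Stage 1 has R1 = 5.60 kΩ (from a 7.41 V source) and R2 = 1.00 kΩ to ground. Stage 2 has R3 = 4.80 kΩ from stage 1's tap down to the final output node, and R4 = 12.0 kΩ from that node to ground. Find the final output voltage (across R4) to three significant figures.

Stage 2 presents R3+R4 = 16.80 kΩ as a load on stage 1's tap.
Stage 1's lower leg becomes R2‖(R3+R4) = 0.9438 kΩ, so V_mid = 7.41 × 0.9438/6.544 = 1.069 V.
Stage 2 is itself unloaded: V_out = V_mid × R4/(R3+R4) = 1.069 × 12.0/16.80 = 0.763 V.

V_out ≈ 0.763 V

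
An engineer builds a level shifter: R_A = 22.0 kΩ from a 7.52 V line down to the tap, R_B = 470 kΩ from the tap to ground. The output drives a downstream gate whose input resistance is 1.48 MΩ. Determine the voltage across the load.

V_out ≈ 7.08 V

The load sits in parallel with R_B: R_B‖R_L = (470 × 1480) / (470 + 1480) = 356.7 kΩ.
V_out = 7.52 × 356.7 / (22.0 + 356.7) = 7.52 × 356.7/378.7 = 7.08 V.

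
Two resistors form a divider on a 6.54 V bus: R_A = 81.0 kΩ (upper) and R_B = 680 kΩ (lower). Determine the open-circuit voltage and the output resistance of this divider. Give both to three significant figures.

V_th = 5.84 V, R_th = 72.4 kΩ

V_th is the open-circuit tap voltage: 6.54 × 680/(81.0 + 680) = 5.84 V.
With the supply zeroed, R_A and R_B appear in parallel from the tap: R_th = R_A‖R_B = (81.0 × 680)/761.0 = 72.4 kΩ.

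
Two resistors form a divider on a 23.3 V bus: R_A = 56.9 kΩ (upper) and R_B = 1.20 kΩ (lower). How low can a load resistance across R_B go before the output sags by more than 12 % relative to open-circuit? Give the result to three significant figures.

Output resistance R_th = R_A‖R_B = (56.9 × 1.20)/58.10 = 1.175 kΩ.
The fractional drop is R_th/(R_th + R_L); requiring this ≤ 0.120 gives R_L ≥ R_th(1/0.120 − 1) = 1.175 × 7.333 = 8.62 kΩ.

R_L(min) ≈ 8.62 kΩ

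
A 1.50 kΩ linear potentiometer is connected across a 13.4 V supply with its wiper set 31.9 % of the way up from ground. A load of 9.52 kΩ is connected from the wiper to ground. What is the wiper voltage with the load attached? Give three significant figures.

V ≈ 4.13 V

The wiper splits the pot into (1−α)R = 1022 Ω above and αR = 478.5 Ω below.
Lower section ‖ load = 455.6 Ω.
V_wiper = 13.4 × 455.6/(1022 + 455.6) = 4.13 V.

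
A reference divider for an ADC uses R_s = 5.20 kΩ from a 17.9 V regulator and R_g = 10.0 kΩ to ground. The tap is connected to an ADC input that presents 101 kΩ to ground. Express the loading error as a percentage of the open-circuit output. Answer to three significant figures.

The divider's output (Thévenin) resistance is R_s‖R_g = 3.421 kΩ.
Fractional drop under load = R_th/(R_th + R_L) = 3.421 / (3.421 + 101) = 0.03276.
So the output falls by 3.28 %.

3.28 %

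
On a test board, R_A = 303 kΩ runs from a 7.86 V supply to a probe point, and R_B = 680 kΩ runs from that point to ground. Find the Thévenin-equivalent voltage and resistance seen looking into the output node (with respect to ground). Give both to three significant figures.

V_th = 5.44 V, R_th = 210 kΩ

V_th is the open-circuit tap voltage: 7.86 × 680/(303 + 680) = 5.44 V.
With the supply zeroed, R_A and R_B appear in parallel from the tap: R_th = R_A‖R_B = (303 × 680)/983.0 = 210 kΩ.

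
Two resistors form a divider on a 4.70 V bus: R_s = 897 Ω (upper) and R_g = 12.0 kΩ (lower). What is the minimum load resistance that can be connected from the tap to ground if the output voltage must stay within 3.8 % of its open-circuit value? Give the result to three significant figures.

Output resistance R_th = R_s‖R_g = (897 × 12000)/12900 = 834.6 Ω.
The fractional drop is R_th/(R_th + R_L); requiring this ≤ 0.0380 gives R_L ≥ R_th(1/0.0380 − 1) = 834.6 × 25.32 = 21.1 kΩ.

R_L(min) ≈ 21.1 kΩ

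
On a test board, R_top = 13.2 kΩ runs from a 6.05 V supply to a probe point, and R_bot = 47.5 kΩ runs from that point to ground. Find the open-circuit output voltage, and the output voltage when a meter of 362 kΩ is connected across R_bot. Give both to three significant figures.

Unloaded: 4.73 V; loaded: 4.60 V

Open-circuit: V = 6.05 × 47.5/(13.2 + 47.5) = 4.73 V.
With the load, R_bot becomes R_bot‖R_L = 41.99 kΩ, so V = 6.05 × 41.99/55.19 = 4.60 V.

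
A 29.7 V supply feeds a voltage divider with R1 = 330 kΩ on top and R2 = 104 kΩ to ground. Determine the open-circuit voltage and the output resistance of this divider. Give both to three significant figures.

V_th = 7.12 V, R_th = 79.1 kΩ

V_th is the open-circuit tap voltage: 29.7 × 104/(330 + 104) = 7.12 V.
With the supply zeroed, R1 and R2 appear in parallel from the tap: R_th = R1‖R2 = (330 × 104)/434.0 = 79.1 kΩ.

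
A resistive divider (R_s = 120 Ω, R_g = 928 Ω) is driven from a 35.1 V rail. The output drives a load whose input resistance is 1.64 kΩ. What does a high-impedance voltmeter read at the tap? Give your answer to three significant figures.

V_out ≈ 29.2 V

The load sits in parallel with R_g: R_g‖R_L = (928 × 1640) / (928 + 1640) = 592.6 Ω.
V_out = 35.1 × 592.6 / (120 + 592.6) = 35.1 × 592.6/712.6 = 29.2 V.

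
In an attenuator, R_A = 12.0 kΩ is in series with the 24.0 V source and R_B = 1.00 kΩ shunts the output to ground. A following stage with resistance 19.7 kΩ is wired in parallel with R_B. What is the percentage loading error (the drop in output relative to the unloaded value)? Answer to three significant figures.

The divider's output (Thévenin) resistance is R_A‖R_B = 0.9231 kΩ.
Fractional drop under load = R_th/(R_th + R_L) = 0.9231 / (0.9231 + 19.7) = 0.04476.
So the output falls by 4.48 %.

4.48 %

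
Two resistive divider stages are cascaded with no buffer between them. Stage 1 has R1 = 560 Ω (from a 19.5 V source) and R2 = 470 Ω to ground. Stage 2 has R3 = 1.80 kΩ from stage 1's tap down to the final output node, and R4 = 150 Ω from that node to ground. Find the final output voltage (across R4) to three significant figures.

Stage 2 presents R3+R4 = 1950 Ω as a load on stage 1's tap.
Stage 1's lower leg becomes R2‖(R3+R4) = 378.7 Ω, so V_mid = 19.5 × 378.7/938.7 = 7.867 V.
Stage 2 is itself unloaded: V_out = V_mid × R4/(R3+R4) = 7.867 × 150/1950 = 0.605 V.

V_out ≈ 0.605 V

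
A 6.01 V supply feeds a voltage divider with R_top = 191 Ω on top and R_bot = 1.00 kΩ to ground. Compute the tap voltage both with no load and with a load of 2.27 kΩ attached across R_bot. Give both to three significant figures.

Unloaded: 5.05 V; loaded: 4.71 V

Open-circuit: V = 6.01 × 1000/(191 + 1000) = 5.05 V.
With the load, R_bot becomes R_bot‖R_L = 694.2 Ω, so V = 6.01 × 694.2/885.2 = 4.71 V.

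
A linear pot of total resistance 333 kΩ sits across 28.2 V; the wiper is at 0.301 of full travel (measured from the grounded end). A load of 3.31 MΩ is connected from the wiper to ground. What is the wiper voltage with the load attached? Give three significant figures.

The wiper splits the pot into (1−α)R = 232.8 kΩ above and αR = 100.2 kΩ below.
Lower section ‖ load = 97.29 kΩ.
V_wiper = 28.2 × 97.29/(232.8 + 97.29) = 8.31 V.

V ≈ 8.31 V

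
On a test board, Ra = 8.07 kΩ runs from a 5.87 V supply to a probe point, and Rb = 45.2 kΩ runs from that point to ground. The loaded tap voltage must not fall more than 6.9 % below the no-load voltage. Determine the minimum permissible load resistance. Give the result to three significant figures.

R_L(min) ≈ 92.4 kΩ

Output resistance R_th = Ra‖Rb = (8.07 × 45.2)/53.27 = 6.847 kΩ.
The fractional drop is R_th/(R_th + R_L); requiring this ≤ 0.0690 gives R_L ≥ R_th(1/0.0690 − 1) = 6.847 × 13.49 = 92.4 kΩ.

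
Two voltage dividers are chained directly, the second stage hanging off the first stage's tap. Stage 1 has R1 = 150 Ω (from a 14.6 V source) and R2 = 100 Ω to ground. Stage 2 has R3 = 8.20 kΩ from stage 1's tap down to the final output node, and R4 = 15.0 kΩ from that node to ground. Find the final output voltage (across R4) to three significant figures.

Stage 2 presents R3+R4 = 23200 Ω as a load on stage 1's tap.
Stage 1's lower leg becomes R2‖(R3+R4) = 99.57 Ω, so V_mid = 14.6 × 99.57/249.6 = 5.825 V.
Stage 2 is itself unloaded: V_out = V_mid × R4/(R3+R4) = 5.825 × 15000/23200 = 3.77 V.

V_out ≈ 3.77 V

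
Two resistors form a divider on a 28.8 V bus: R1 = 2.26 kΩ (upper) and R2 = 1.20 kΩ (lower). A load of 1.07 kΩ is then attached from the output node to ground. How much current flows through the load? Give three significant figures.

I_L ≈ 5.39 mA

R2‖R_L = 0.5656 kΩ; V_out = 28.8 × 0.5656/2.826 = 5.765 V.
I_L = V_out / R_L = 5.765 / 1.07 kΩ = 5.39 mA.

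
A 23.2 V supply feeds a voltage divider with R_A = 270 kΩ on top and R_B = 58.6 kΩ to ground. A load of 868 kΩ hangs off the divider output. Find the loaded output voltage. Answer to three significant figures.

V_out ≈ 3.92 V

The load sits in parallel with R_B: R_B‖R_L = (58.6 × 868) / (58.6 + 868) = 54.89 kΩ.
V_out = 23.2 × 54.89 / (270 + 54.89) = 23.2 × 54.89/324.9 = 3.92 V.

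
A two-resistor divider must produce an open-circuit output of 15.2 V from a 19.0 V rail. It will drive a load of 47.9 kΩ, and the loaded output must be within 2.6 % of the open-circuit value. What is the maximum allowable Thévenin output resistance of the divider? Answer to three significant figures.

Loading drop = R_th/(R_th + R_L) ≤ 0.0260, so R_th ≤ R_L · ε/(1−ε) = 47.9 kΩ × 0.0260/0.9740 = 1.28 kΩ.

R_th ≤ 1.28 kΩ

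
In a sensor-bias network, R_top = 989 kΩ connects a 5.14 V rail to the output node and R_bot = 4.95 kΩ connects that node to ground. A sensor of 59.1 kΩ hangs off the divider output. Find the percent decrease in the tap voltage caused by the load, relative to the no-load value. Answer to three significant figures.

7.69 %

The divider's output (Thévenin) resistance is R_top‖R_bot = 4.925 kΩ.
Fractional drop under load = R_th/(R_th + R_L) = 4.925 / (4.925 + 59.1) = 0.07693.
So the output falls by 7.69 %.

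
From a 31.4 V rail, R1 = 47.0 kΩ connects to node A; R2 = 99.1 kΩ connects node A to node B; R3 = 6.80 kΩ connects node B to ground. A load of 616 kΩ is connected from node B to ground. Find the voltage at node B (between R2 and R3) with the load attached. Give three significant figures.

V ≈ 1.38 V

At node B, R3 is in parallel with the load: R3‖R_L = 6.726 kΩ.
Below node A the resistance is R2 + (R3‖R_L) = 105.8 kΩ, so V_A = 31.4 × 105.8/152.8 = 21.74 V.
Then V_B = V_A × (R3‖R_L)/(R2 + R3‖R_L) = 21.74 × 6.726/105.8 = 1.38 V.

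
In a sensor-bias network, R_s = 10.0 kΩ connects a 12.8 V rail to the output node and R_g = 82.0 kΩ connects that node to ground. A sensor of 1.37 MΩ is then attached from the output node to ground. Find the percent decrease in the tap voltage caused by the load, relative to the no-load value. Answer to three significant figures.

The divider's output (Thévenin) resistance is R_s‖R_g = 8.913 kΩ.
Fractional drop under load = R_th/(R_th + R_L) = 8.913 / (8.913 + 1370) = 0.006464.
So the output falls by 0.646 %.

0.646 %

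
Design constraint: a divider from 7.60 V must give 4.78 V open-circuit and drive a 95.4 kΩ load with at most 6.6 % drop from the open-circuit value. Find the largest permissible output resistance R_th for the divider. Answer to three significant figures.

Loading drop = R_th/(R_th + R_L) ≤ 0.0660, so R_th ≤ R_L · ε/(1−ε) = 95.4 kΩ × 0.0660/0.9340 = 6.74 kΩ.
(Any R1, R2 with R2/(R1+R2) = 0.629 and R1‖R2 ≤ 6.74 kΩ will meet the spec.)

R_th ≤ 6.74 kΩ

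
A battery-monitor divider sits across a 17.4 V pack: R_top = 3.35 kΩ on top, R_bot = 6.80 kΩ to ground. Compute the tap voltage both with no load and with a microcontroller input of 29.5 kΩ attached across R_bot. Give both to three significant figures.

Open-circuit: V = 17.4 × 6.80/(3.35 + 6.80) = 11.7 V.
With the load, R_bot becomes R_bot‖R_L = 5.526 kΩ, so V = 17.4 × 5.526/8.876 = 10.8 V.

Unloaded: 11.7 V; loaded: 10.8 V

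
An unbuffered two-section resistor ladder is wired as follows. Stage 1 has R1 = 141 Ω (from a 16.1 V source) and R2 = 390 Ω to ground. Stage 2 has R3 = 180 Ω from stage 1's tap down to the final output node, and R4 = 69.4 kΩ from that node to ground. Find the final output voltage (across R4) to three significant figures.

Stage 2 presents R3+R4 = 69580 Ω as a load on stage 1's tap.
Stage 1's lower leg becomes R2‖(R3+R4) = 387.8 Ω, so V_mid = 16.1 × 387.8/528.8 = 11.81 V.
Stage 2 is itself unloaded: V_out = V_mid × R4/(R3+R4) = 11.81 × 69400/69580 = 11.8 V.

V_out ≈ 11.8 V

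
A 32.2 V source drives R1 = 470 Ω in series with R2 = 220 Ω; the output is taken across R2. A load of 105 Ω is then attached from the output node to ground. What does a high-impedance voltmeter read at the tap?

V_out ≈ 4.23 V

The load sits in parallel with R2: R2‖R_L = (220 × 105) / (220 + 105) = 71.08 Ω.
V_out = 32.2 × 71.08 / (470 + 71.08) = 32.2 × 71.08/541.1 = 4.23 V.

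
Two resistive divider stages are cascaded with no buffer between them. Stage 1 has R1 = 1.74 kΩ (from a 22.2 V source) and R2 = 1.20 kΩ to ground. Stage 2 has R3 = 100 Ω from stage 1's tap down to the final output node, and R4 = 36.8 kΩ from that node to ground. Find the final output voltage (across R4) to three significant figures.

Stage 2 presents R3+R4 = 36900 Ω as a load on stage 1's tap.
Stage 1's lower leg becomes R2‖(R3+R4) = 1162 Ω, so V_mid = 22.2 × 1162/2902 = 8.890 V.
Stage 2 is itself unloaded: V_out = V_mid × R4/(R3+R4) = 8.890 × 36800/36900 = 8.87 V.

V_out ≈ 8.87 V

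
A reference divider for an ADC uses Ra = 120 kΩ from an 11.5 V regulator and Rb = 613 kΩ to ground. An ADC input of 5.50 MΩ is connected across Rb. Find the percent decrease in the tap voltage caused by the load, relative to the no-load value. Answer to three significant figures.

The divider's output (Thévenin) resistance is Ra‖Rb = 100.4 kΩ.
Fractional drop under load = R_th/(R_th + R_L) = 100.4 / (100.4 + 5500) = 0.01792.
So the output falls by 1.79 %.

1.79 %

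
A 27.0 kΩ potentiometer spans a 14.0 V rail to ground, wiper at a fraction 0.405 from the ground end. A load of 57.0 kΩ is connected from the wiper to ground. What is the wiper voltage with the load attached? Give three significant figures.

V ≈ 5.09 V

The wiper splits the pot into (1−α)R = 16.07 kΩ above and αR = 10.94 kΩ below.
Lower section ‖ load = 9.175 kΩ.
V_wiper = 14.0 × 9.175/(16.07 + 9.175) = 5.09 V.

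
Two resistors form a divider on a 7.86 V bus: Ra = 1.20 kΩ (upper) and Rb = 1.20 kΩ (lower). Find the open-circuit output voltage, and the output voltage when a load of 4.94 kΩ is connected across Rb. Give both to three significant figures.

Unloaded: 3.93 V; loaded: 3.50 V

Open-circuit: V = 7.86 × 1.20/(1.20 + 1.20) = 3.93 V.
With the load, Rb becomes Rb‖R_L = 0.9655 kΩ, so V = 7.86 × 0.9655/2.165 = 3.50 V.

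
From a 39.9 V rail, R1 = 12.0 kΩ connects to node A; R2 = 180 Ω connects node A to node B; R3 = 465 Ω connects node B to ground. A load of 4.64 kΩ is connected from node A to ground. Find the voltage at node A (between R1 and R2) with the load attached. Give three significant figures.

Below node A the series string R2+R3 = 645.0 Ω sits in parallel with the 4640 Ω load: 566.3 Ω.
V_A = 39.9 × 566.3/(12000 + 566.3) = 1.80 V.

V ≈ 1.80 V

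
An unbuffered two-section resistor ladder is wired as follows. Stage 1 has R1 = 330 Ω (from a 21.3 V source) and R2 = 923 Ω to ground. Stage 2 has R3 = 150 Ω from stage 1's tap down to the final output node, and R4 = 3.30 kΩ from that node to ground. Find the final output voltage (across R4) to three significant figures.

Stage 2 presents R3+R4 = 3450 Ω as a load on stage 1's tap.
Stage 1's lower leg becomes R2‖(R3+R4) = 728.2 Ω, so V_mid = 21.3 × 728.2/1058 = 14.66 V.
Stage 2 is itself unloaded: V_out = V_mid × R4/(R3+R4) = 14.66 × 3300/3450 = 14.0 V.

V_out ≈ 14.0 V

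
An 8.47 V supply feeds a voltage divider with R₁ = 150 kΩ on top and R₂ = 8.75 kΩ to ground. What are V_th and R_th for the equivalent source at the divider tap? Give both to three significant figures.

V_th is the open-circuit tap voltage: 8.47 × 8.75/(150 + 8.75) = 0.467 V.
With the supply zeroed, R₁ and R₂ appear in parallel from the tap: R_th = R₁‖R₂ = (150 × 8.75)/158.8 = 8.27 kΩ.

V_th = 0.467 V, R_th = 8.27 kΩ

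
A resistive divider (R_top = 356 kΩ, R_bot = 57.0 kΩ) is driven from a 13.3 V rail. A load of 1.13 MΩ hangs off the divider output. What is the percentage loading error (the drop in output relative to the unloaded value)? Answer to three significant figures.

4.17 %

The divider's output (Thévenin) resistance is R_top‖R_bot = 49.13 kΩ.
Fractional drop under load = R_th/(R_th + R_L) = 49.13 / (49.13 + 1130) = 0.04167.
So the output falls by 4.17 %.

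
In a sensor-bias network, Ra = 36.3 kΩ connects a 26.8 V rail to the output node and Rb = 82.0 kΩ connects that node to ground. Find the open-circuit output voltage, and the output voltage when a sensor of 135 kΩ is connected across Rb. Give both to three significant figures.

Open-circuit: V = 26.8 × 82.0/(36.3 + 82.0) = 18.6 V.
With the load, Rb becomes Rb‖R_L = 51.01 kΩ, so V = 26.8 × 51.01/87.31 = 15.7 V.

Unloaded: 18.6 V; loaded: 15.7 V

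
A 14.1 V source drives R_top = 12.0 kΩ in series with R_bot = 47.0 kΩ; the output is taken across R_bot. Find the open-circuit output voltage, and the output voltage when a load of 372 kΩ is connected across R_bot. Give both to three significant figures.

Open-circuit: V = 14.1 × 47.0/(12.0 + 47.0) = 11.2 V.
With the load, R_bot becomes R_bot‖R_L = 41.73 kΩ, so V = 14.1 × 41.73/53.73 = 11.0 V.

Unloaded: 11.2 V; loaded: 11.0 V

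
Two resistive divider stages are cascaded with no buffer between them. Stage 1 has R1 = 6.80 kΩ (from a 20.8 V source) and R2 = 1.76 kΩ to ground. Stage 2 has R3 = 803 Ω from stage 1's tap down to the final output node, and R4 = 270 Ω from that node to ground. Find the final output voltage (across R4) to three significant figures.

Stage 2 presents R3+R4 = 1073 Ω as a load on stage 1's tap.
Stage 1's lower leg becomes R2‖(R3+R4) = 666.6 Ω, so V_mid = 20.8 × 666.6/7467 = 1.857 V.
Stage 2 is itself unloaded: V_out = V_mid × R4/(R3+R4) = 1.857 × 270/1073 = 0.467 V.

V_out ≈ 0.467 V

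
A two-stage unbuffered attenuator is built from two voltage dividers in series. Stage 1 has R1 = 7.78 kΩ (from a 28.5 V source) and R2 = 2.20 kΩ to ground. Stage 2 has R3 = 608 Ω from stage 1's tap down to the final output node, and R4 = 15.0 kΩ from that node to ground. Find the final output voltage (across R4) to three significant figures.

Stage 2 presents R3+R4 = 15610 Ω as a load on stage 1's tap.
Stage 1's lower leg becomes R2‖(R3+R4) = 1928 Ω, so V_mid = 28.5 × 1928/9708 = 5.661 V.
Stage 2 is itself unloaded: V_out = V_mid × R4/(R3+R4) = 5.661 × 15000/15610 = 5.44 V.

V_out ≈ 5.44 V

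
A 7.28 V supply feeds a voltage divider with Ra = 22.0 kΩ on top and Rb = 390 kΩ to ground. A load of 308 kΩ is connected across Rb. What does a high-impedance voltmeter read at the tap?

The load sits in parallel with Rb: Rb‖R_L = (390 × 308) / (390 + 308) = 172.1 kΩ.
V_out = 7.28 × 172.1 / (22.0 + 172.1) = 7.28 × 172.1/194.1 = 6.45 V.

V_out ≈ 6.45 V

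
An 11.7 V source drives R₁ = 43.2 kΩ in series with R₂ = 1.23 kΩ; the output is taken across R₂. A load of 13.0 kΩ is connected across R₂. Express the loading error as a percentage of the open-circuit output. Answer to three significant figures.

Unloaded V = 11.7 × 1.23/44.43 = 0.32390 V.
Loaded: R₂‖R_L = 1.124 kΩ, giving V = 11.7 × 1.124/44.32 = 0.29662 V.
Drop = (0.32390 − 0.29662) / 0.32390 = 8.42 %.

8.42 %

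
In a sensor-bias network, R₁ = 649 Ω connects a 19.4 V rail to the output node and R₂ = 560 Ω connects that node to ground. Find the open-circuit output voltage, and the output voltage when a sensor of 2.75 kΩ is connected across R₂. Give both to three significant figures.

Open-circuit: V = 19.4 × 560/(649 + 560) = 8.99 V.
With the load, R₂ becomes R₂‖R_L = 465.3 Ω, so V = 19.4 × 465.3/1114 = 8.10 V.

Unloaded: 8.99 V; loaded: 8.10 V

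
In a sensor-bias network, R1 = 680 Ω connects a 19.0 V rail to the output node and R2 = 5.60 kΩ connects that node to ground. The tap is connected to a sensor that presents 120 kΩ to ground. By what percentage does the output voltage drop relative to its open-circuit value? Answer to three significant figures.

The divider's output (Thévenin) resistance is R1‖R2 = 606.4 Ω.
Fractional drop under load = R_th/(R_th + R_L) = 606.4 / (606.4 + 120000) = 0.005028.
So the output falls by 0.503 %.

0.503 %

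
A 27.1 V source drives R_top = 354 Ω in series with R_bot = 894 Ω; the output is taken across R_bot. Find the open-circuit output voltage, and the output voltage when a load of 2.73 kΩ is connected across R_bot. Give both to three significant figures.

Open-circuit: V = 27.1 × 894/(354 + 894) = 19.4 V.
With the load, R_bot becomes R_bot‖R_L = 673.5 Ω, so V = 27.1 × 673.5/1027 = 17.8 V.

Unloaded: 19.4 V; loaded: 17.8 V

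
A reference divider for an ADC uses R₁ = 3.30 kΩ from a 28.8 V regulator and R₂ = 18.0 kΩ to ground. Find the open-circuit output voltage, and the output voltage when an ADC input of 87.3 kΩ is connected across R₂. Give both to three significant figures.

Open-circuit: V = 28.8 × 18.0/(3.30 + 18.0) = 24.3 V.
With the load, R₂ becomes R₂‖R_L = 14.92 kΩ, so V = 28.8 × 14.92/18.22 = 23.6 V.

Unloaded: 24.3 V; loaded: 23.6 V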